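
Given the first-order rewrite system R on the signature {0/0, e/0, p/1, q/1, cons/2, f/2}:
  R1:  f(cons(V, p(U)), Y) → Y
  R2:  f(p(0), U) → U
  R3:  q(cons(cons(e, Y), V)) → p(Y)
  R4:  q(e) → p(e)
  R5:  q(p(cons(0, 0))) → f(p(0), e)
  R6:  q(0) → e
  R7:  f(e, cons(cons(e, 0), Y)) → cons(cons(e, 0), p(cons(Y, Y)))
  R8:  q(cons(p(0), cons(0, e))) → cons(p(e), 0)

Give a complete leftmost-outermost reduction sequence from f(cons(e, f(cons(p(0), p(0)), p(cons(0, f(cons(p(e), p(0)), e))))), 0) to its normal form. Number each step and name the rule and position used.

0

1. f(cons(e, f(cons(p(0), p(0)), p(cons(0, f(cons(p(e), p(0)), e))))), 0)  →  f(cons(e, p(cons(0, f(cons(p(e), p(0)), e)))), 0)   [R1 at 1.2]
2. f(cons(e, p(cons(0, f(cons(p(e), p(0)), e)))), 0)  →  0   [R1 at ε]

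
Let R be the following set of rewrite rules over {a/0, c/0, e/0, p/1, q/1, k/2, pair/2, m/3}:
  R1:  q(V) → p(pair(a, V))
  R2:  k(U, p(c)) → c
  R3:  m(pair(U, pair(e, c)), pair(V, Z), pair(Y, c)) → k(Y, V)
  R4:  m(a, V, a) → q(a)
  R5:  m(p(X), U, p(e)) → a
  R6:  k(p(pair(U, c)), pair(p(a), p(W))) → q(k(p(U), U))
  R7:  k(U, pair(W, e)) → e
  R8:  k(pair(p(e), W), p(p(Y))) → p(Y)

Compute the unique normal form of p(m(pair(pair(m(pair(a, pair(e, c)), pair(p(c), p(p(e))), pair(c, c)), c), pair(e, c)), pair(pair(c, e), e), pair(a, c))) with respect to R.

1. p(m(pair(pair(m(pair(a, pair(e, c)), pair(p(c), p(p(e))), pair(c, c)), c), pair(e, c)), pair(pair(c, e), e), pair(a, c)))  →  p(k(a, pair(c, e)))   [R3 at 1]
2. p(k(a, pair(c, e)))  →  p(e)   [R7 at 1]

p(e)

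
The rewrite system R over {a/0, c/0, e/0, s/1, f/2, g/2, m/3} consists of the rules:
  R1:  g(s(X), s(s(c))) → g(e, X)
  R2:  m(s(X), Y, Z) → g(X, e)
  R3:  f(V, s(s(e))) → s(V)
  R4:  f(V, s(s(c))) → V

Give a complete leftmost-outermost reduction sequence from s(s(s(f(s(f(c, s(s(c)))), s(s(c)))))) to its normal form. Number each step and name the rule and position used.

1. s(s(s(f(s(f(c, s(s(c)))), s(s(c))))))  →  s(s(s(s(f(c, s(s(c)))))))   [R4 at 1.1.1]
2. s(s(s(s(f(c, s(s(c)))))))  →  s(s(s(s(c))))   [R4 at 1.1.1.1]

s(s(s(s(c))))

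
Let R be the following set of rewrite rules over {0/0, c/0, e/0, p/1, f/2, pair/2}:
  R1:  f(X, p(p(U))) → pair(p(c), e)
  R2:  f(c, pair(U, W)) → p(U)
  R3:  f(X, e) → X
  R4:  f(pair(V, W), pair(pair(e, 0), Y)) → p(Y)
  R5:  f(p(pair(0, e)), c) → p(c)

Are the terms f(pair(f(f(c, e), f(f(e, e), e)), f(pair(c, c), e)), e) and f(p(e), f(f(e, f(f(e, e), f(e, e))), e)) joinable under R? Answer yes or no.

Reduce t₁ = f(pair(f(f(c, e), f(f(e, e), e)), f(pair(c, c), e)), e):
1. f(pair(f(f(c, e), f(f(e, e), e)), f(pair(c, c), e)), e)  →  pair(f(f(c, e), f(f(e, e), e)), f(pair(c, c), e))   [R3 at ε]
2. pair(f(f(c, e), f(f(e, e), e)), f(pair(c, c), e))  →  pair(f(c, f(f(e, e), e)), f(pair(c, c), e))   [R3 at 1.1]
3. pair(f(c, f(f(e, e), e)), f(pair(c, c), e))  →  pair(f(c, f(e, e)), f(pair(c, c), e))   [R3 at 1.2]
4. pair(f(c, f(e, e)), f(pair(c, c), e))  →  pair(f(c, e), f(pair(c, c), e))   [R3 at 1.2]
5. pair(f(c, e), f(pair(c, c), e))  →  pair(c, f(pair(c, c), e))   [R3 at 1]
6. pair(c, f(pair(c, c), e))  →  pair(c, pair(c, c))   [R3 at 2]

Reduce t₂ = f(p(e), f(f(e, f(f(e, e), f(e, e))), e)):
1. f(p(e), f(f(e, f(f(e, e), f(e, e))), e))  →  f(p(e), f(e, f(f(e, e), f(e, e))))   [R3 at 2]
2. f(p(e), f(e, f(f(e, e), f(e, e))))  →  f(p(e), f(e, f(e, f(e, e))))   [R3 at 2.2.1]
3. f(p(e), f(e, f(e, f(e, e))))  →  f(p(e), f(e, f(e, e)))   [R3 at 2.2.2]
4. f(p(e), f(e, f(e, e)))  →  f(p(e), f(e, e))   [R3 at 2.2]
5. f(p(e), f(e, e))  →  f(p(e), e)   [R3 at 2]
6. f(p(e), e)  →  p(e)   [R3 at ε]

no — NF(t₁) = pair(c, pair(c, c)), NF(t₂) = p(e)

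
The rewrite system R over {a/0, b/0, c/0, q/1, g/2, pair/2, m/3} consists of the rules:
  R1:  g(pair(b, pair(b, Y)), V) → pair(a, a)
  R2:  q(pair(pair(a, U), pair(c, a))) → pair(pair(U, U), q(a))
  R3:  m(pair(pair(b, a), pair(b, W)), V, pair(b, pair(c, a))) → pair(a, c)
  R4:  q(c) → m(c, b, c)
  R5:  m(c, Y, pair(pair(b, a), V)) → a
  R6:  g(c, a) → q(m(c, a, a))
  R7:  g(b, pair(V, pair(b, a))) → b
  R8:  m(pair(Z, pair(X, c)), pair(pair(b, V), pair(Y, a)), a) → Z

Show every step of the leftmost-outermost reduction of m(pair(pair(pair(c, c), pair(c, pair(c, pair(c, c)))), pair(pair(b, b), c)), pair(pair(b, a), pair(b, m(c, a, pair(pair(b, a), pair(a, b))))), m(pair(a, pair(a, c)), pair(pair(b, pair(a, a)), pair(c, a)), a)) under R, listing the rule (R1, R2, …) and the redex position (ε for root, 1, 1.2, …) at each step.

1. m(pair(pair(pair(c, c), pair(c, pair(c, pair(c, c)))), pair(pair(b, b), c)), pair(pair(b, a), pair(b, m(c, a, pair(pair(b, a), pair(a, b))))), m(pair(a, pair(a, c)), pair(pair(b, pair(a, a)), pair(c, a)), a))  →  m(pair(pair(pair(c, c), pair(c, pair(c, pair(c, c)))), pair(pair(b, b), c)), pair(pair(b, a), pair(b, a)), m(pair(a, pair(a, c)), pair(pair(b, pair(a, a)), pair(c, a)), a))   [R5 at 2.2.2]
2. m(pair(pair(pair(c, c), pair(c, pair(c, pair(c, c)))), pair(pair(b, b), c)), pair(pair(b, a), pair(b, a)), m(pair(a, pair(a, c)), pair(pair(b, pair(a, a)), pair(c, a)), a))  →  m(pair(pair(pair(c, c), pair(c, pair(c, pair(c, c)))), pair(pair(b, b), c)), pair(pair(b, a), pair(b, a)), a)   [R8 at 3]
3. m(pair(pair(pair(c, c), pair(c, pair(c, pair(c, c)))), pair(pair(b, b), c)), pair(pair(b, a), pair(b, a)), a)  →  pair(pair(c, c), pair(c, pair(c, pair(c, c))))   [R8 at ε]

pair(pair(c, c), pair(c, pair(c, pair(c, c))))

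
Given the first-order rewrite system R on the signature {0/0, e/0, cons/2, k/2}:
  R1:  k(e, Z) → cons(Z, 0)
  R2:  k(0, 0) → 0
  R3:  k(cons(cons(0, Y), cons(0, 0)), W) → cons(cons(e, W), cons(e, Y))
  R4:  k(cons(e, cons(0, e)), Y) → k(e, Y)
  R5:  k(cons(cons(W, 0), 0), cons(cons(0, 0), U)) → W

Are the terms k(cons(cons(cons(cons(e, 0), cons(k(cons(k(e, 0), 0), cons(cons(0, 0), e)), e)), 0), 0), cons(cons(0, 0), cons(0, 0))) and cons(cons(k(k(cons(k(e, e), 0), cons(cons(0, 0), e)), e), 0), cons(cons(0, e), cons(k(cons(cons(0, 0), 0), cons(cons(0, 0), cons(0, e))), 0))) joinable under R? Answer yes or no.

no — NF(t₁) = cons(cons(e, 0), cons(0, e)), NF(t₂) = cons(cons(cons(e, 0), 0), cons(cons(0, e), cons(0, 0)))

Reduce t₁ = k(cons(cons(cons(cons(e, 0), cons(k(cons(k(e, 0), 0), cons(cons(0, 0), e)), e)), 0), 0), cons(cons(0, 0), cons(0, 0))):
1. k(cons(cons(cons(cons(e, 0), cons(k(cons(k(e, 0), 0), cons(cons(0, 0), e)), e)), 0), 0), cons(cons(0, 0), cons(0, 0)))  →  cons(cons(e, 0), cons(k(cons(k(e, 0), 0), cons(cons(0, 0), e)), e))   [R5 at ε]
2. cons(cons(e, 0), cons(k(cons(k(e, 0), 0), cons(cons(0, 0), e)), e))  →  cons(cons(e, 0), cons(k(cons(cons(0, 0), 0), cons(cons(0, 0), e)), e))   [R1 at 2.1.1.1]
3. cons(cons(e, 0), cons(k(cons(cons(0, 0), 0), cons(cons(0, 0), e)), e))  →  cons(cons(e, 0), cons(0, e))   [R5 at 2.1]

Reduce t₂ = cons(cons(k(k(cons(k(e, e), 0), cons(cons(0, 0), e)), e), 0), cons(cons(0, e), cons(k(cons(cons(0, 0), 0), cons(cons(0, 0), cons(0, e))), 0))):
1. cons(cons(k(k(cons(k(e, e), 0), cons(cons(0, 0), e)), e), 0), cons(cons(0, e), cons(k(cons(cons(0, 0), 0), cons(cons(0, 0), cons(0, e))), 0)))  →  cons(cons(k(k(cons(cons(e, 0), 0), cons(cons(0, 0), e)), e), 0), cons(cons(0, e), cons(k(cons(cons(0, 0), 0), cons(cons(0, 0), cons(0, e))), 0)))   [R1 at 1.1.1.1.1]
2. cons(cons(k(k(cons(cons(e, 0), 0), cons(cons(0, 0), e)), e), 0), cons(cons(0, e), cons(k(cons(cons(0, 0), 0), cons(cons(0, 0), cons(0, e))), 0)))  →  cons(cons(k(e, e), 0), cons(cons(0, e), cons(k(cons(cons(0, 0), 0), cons(cons(0, 0), cons(0, e))), 0)))   [R5 at 1.1.1]
3. cons(cons(k(e, e), 0), cons(cons(0, e), cons(k(cons(cons(0, 0), 0), cons(cons(0, 0), cons(0, e))), 0)))  →  cons(cons(cons(e, 0), 0), cons(cons(0, e), cons(k(cons(cons(0, 0), 0), cons(cons(0, 0), cons(0, e))), 0)))   [R1 at 1.1]
4. cons(cons(cons(e, 0), 0), cons(cons(0, e), cons(k(cons(cons(0, 0), 0), cons(cons(0, 0), cons(0, e))), 0)))  →  cons(cons(cons(e, 0), 0), cons(cons(0, e), cons(0, 0)))   [R5 at 2.2.1]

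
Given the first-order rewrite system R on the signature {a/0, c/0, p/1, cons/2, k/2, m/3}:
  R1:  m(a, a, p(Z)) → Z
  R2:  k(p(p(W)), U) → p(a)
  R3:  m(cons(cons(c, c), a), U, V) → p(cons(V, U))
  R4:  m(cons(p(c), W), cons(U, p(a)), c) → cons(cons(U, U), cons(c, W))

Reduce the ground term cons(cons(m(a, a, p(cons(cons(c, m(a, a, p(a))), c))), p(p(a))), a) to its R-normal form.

cons(cons(cons(cons(c, a), c), p(p(a))), a)

1. cons(cons(m(a, a, p(cons(cons(c, m(a, a, p(a))), c))), p(p(a))), a)  →  cons(cons(cons(cons(c, m(a, a, p(a))), c), p(p(a))), a)   [R1 at 1.1]
2. cons(cons(cons(cons(c, m(a, a, p(a))), c), p(p(a))), a)  →  cons(cons(cons(cons(c, a), c), p(p(a))), a)   [R1 at 1.1.1.2]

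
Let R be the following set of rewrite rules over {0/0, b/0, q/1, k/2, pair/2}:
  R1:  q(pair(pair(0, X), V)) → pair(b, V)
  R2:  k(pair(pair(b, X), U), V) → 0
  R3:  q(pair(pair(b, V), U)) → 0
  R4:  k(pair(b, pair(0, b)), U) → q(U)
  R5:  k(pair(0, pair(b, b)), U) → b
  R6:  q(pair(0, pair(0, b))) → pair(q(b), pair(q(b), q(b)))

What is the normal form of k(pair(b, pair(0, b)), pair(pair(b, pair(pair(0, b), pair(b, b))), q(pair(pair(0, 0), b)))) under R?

0

1. k(pair(b, pair(0, b)), pair(pair(b, pair(pair(0, b), pair(b, b))), q(pair(pair(0, 0), b))))  →  q(pair(pair(b, pair(pair(0, b), pair(b, b))), q(pair(pair(0, 0), b))))   [R4 at ε]
2. q(pair(pair(b, pair(pair(0, b), pair(b, b))), q(pair(pair(0, 0), b))))  →  0   [R3 at ε]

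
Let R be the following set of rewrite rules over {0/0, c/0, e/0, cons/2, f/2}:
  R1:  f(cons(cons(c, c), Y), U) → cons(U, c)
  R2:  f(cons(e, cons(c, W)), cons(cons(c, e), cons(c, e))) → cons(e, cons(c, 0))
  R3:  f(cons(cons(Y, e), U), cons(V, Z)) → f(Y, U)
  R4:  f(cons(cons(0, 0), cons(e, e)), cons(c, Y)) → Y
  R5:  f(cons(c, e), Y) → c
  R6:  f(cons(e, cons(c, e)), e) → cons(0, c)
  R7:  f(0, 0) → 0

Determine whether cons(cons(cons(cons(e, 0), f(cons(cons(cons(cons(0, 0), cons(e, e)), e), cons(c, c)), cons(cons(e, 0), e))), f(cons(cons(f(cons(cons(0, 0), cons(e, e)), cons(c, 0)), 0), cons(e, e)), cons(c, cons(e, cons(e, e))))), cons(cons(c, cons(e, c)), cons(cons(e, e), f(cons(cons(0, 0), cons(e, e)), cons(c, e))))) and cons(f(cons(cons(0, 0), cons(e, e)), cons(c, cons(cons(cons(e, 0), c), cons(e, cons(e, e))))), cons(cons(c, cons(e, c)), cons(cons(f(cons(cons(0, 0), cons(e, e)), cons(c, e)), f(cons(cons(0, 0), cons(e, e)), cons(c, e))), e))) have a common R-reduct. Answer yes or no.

Reduce t₁ = cons(cons(cons(cons(e, 0), f(cons(cons(cons(cons(0, 0), cons(e, e)), e), cons(c, c)), cons(cons(e, 0), e))), f(cons(cons(f(cons(cons(0, 0), cons(e, e)), cons(c, 0)), 0), cons(e, e)), cons(c, cons(e, cons(e, e))))), cons(cons(c, cons(e, c)), cons(cons(e, e), f(cons(cons(0, 0), cons(e, e)), cons(c, e))))):
1. cons(cons(cons(cons(e, 0), f(cons(cons(cons(cons(0, 0), cons(e, e)), e), cons(c, c)), cons(cons(e, 0), e))), f(cons(cons(f(cons(cons(0, 0), cons(e, e)), cons(c, 0)), 0), cons(e, e)), cons(c, cons(e, cons(e, e))))), cons(cons(c, cons(e, c)), cons(cons(e, e), f(cons(cons(0, 0), cons(e, e)), cons(c, e)))))  →  cons(cons(cons(cons(e, 0), f(cons(cons(0, 0), cons(e, e)), cons(c, c))), f(cons(cons(f(cons(cons(0, 0), cons(e, e)), cons(c, 0)), 0), cons(e, e)), cons(c, cons(e, cons(e, e))))), cons(cons(c, cons(e, c)), cons(cons(e, e), f(cons(cons(0, 0), cons(e, e)), cons(c, e)))))   [R3 at 1.1.2]
2. cons(cons(cons(cons(e, 0), f(cons(cons(0, 0), cons(e, e)), cons(c, c))), f(cons(cons(f(cons(cons(0, 0), cons(e, e)), cons(c, 0)), 0), cons(e, e)), cons(c, cons(e, cons(e, e))))), cons(cons(c, cons(e, c)), cons(cons(e, e), f(cons(cons(0, 0), cons(e, e)), cons(c, e)))))  →  cons(cons(cons(cons(e, 0), c), f(cons(cons(f(cons(cons(0, 0), cons(e, e)), cons(c, 0)), 0), cons(e, e)), cons(c, cons(e, cons(e, e))))), cons(cons(c, cons(e, c)), cons(cons(e, e), f(cons(cons(0, 0), cons(e, e)), cons(c, e)))))   [R4 at 1.1.2]
3. cons(cons(cons(cons(e, 0), c), f(cons(cons(f(cons(cons(0, 0), cons(e, e)), cons(c, 0)), 0), cons(e, e)), cons(c, cons(e, cons(e, e))))), cons(cons(c, cons(e, c)), cons(cons(e, e), f(cons(cons(0, 0), cons(e, e)), cons(c, e)))))  →  cons(cons(cons(cons(e, 0), c), f(cons(cons(0, 0), cons(e, e)), cons(c, cons(e, cons(e, e))))), cons(cons(c, cons(e, c)), cons(cons(e, e), f(cons(cons(0, 0), cons(e, e)), cons(c, e)))))   [R4 at 1.2.1.1.1]
4. cons(cons(cons(cons(e, 0), c), f(cons(cons(0, 0), cons(e, e)), cons(c, cons(e, cons(e, e))))), cons(cons(c, cons(e, c)), cons(cons(e, e), f(cons(cons(0, 0), cons(e, e)), cons(c, e)))))  →  cons(cons(cons(cons(e, 0), c), cons(e, cons(e, e))), cons(cons(c, cons(e, c)), cons(cons(e, e), f(cons(cons(0, 0), cons(e, e)), cons(c, e)))))   [R4 at 1.2]
5. cons(cons(cons(cons(e, 0), c), cons(e, cons(e, e))), cons(cons(c, cons(e, c)), cons(cons(e, e), f(cons(cons(0, 0), cons(e, e)), cons(c, e)))))  →  cons(cons(cons(cons(e, 0), c), cons(e, cons(e, e))), cons(cons(c, cons(e, c)), cons(cons(e, e), e)))   [R4 at 2.2.2]

Reduce t₂ = cons(f(cons(cons(0, 0), cons(e, e)), cons(c, cons(cons(cons(e, 0), c), cons(e, cons(e, e))))), cons(cons(c, cons(e, c)), cons(cons(f(cons(cons(0, 0), cons(e, e)), cons(c, e)), f(cons(cons(0, 0), cons(e, e)), cons(c, e))), e))):
1. cons(f(cons(cons(0, 0), cons(e, e)), cons(c, cons(cons(cons(e, 0), c), cons(e, cons(e, e))))), cons(cons(c, cons(e, c)), cons(cons(f(cons(cons(0, 0), cons(e, e)), cons(c, e)), f(cons(cons(0, 0), cons(e, e)), cons(c, e))), e)))  →  cons(cons(cons(cons(e, 0), c), cons(e, cons(e, e))), cons(cons(c, cons(e, c)), cons(cons(f(cons(cons(0, 0), cons(e, e)), cons(c, e)), f(cons(cons(0, 0), cons(e, e)), cons(c, e))), e)))   [R4 at 1]
2. cons(cons(cons(cons(e, 0), c), cons(e, cons(e, e))), cons(cons(c, cons(e, c)), cons(cons(f(cons(cons(0, 0), cons(e, e)), cons(c, e)), f(cons(cons(0, 0), cons(e, e)), cons(c, e))), e)))  →  cons(cons(cons(cons(e, 0), c), cons(e, cons(e, e))), cons(cons(c, cons(e, c)), cons(cons(e, f(cons(cons(0, 0), cons(e, e)), cons(c, e))), e)))   [R4 at 2.2.1.1]
3. cons(cons(cons(cons(e, 0), c), cons(e, cons(e, e))), cons(cons(c, cons(e, c)), cons(cons(e, f(cons(cons(0, 0), cons(e, e)), cons(c, e))), e)))  →  cons(cons(cons(cons(e, 0), c), cons(e, cons(e, e))), cons(cons(c, cons(e, c)), cons(cons(e, e), e)))   [R4 at 2.2.1.2]

yes — NF(t₁) = cons(cons(cons(cons(e, 0), c), cons(e, cons(e, e))), cons(cons(c, cons(e, c)), cons(cons(e, e), e))), NF(t₂) = cons(cons(cons(cons(e, 0), c), cons(e, cons(e, e))), cons(cons(c, cons(e, c)), cons(cons(e, e), e)))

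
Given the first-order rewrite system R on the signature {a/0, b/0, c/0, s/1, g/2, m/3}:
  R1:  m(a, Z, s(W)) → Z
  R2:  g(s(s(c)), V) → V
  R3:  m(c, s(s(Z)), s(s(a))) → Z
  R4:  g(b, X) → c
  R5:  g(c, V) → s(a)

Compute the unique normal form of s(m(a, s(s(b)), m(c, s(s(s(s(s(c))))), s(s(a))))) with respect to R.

1. s(m(a, s(s(b)), m(c, s(s(s(s(s(c))))), s(s(a)))))  →  s(m(a, s(s(b)), s(s(s(c)))))   [R3 at 1.3]
2. s(m(a, s(s(b)), s(s(s(c)))))  →  s(s(s(b)))   [R1 at 1]

s(s(s(b)))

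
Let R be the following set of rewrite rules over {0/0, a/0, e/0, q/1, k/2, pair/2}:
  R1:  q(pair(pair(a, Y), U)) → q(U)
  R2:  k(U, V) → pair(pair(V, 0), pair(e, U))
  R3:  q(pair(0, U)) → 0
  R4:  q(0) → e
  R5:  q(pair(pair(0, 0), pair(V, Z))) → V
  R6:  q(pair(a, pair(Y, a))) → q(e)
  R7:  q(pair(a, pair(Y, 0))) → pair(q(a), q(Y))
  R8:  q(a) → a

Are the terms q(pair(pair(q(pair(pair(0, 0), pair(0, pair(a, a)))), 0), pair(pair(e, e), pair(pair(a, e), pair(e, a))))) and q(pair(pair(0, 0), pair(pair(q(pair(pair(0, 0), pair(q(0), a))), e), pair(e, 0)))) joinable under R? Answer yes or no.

Reduce t₁ = q(pair(pair(q(pair(pair(0, 0), pair(0, pair(a, a)))), 0), pair(pair(e, e), pair(pair(a, e), pair(e, a))))):
1. q(pair(pair(q(pair(pair(0, 0), pair(0, pair(a, a)))), 0), pair(pair(e, e), pair(pair(a, e), pair(e, a)))))  →  q(pair(pair(0, 0), pair(pair(e, e), pair(pair(a, e), pair(e, a)))))   [R5 at 1.1.1]
2. q(pair(pair(0, 0), pair(pair(e, e), pair(pair(a, e), pair(e, a)))))  →  pair(e, e)   [R5 at ε]

Reduce t₂ = q(pair(pair(0, 0), pair(pair(q(pair(pair(0, 0), pair(q(0), a))), e), pair(e, 0)))):
1. q(pair(pair(0, 0), pair(pair(q(pair(pair(0, 0), pair(q(0), a))), e), pair(e, 0))))  →  pair(q(pair(pair(0, 0), pair(q(0), a))), e)   [R5 at ε]
2. pair(q(pair(pair(0, 0), pair(q(0), a))), e)  →  pair(q(0), e)   [R5 at 1]
3. pair(q(0), e)  →  pair(e, e)   [R4 at 1]

yes — NF(t₁) = pair(e, e), NF(t₂) = pair(e, e)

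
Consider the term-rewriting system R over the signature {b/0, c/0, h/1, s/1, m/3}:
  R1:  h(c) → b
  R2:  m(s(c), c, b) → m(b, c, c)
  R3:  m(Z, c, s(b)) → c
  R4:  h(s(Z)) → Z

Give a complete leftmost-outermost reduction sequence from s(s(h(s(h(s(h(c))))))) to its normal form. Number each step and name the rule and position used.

s(s(b))

1. s(s(h(s(h(s(h(c)))))))  →  s(s(h(s(h(c)))))   [R4 at 1.1]
2. s(s(h(s(h(c)))))  →  s(s(h(c)))   [R4 at 1.1]
3. s(s(h(c)))  →  s(s(b))   [R1 at 1.1]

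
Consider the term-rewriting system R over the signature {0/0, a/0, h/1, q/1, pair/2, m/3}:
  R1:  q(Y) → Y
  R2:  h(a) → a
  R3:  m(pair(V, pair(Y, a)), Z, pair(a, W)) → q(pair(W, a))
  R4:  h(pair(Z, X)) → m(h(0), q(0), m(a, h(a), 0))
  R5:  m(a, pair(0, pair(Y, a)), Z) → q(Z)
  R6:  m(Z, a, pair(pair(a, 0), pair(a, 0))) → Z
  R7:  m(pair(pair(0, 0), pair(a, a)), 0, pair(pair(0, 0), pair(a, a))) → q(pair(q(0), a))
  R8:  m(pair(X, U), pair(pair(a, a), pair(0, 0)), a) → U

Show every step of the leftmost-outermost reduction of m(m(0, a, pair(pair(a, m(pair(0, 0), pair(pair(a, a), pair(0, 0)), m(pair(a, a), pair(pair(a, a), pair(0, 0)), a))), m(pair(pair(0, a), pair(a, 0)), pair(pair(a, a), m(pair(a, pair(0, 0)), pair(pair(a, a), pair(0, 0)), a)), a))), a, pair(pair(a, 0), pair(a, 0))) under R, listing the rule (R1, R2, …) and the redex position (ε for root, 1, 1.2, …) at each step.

0

1. m(m(0, a, pair(pair(a, m(pair(0, 0), pair(pair(a, a), pair(0, 0)), m(pair(a, a), pair(pair(a, a), pair(0, 0)), a))), m(pair(pair(0, a), pair(a, 0)), pair(pair(a, a), m(pair(a, pair(0, 0)), pair(pair(a, a), pair(0, 0)), a)), a))), a, pair(pair(a, 0), pair(a, 0)))  →  m(0, a, pair(pair(a, m(pair(0, 0), pair(pair(a, a), pair(0, 0)), m(pair(a, a), pair(pair(a, a), pair(0, 0)), a))), m(pair(pair(0, a), pair(a, 0)), pair(pair(a, a), m(pair(a, pair(0, 0)), pair(pair(a, a), pair(0, 0)), a)), a)))   [R6 at ε]
2. m(0, a, pair(pair(a, m(pair(0, 0), pair(pair(a, a), pair(0, 0)), m(pair(a, a), pair(pair(a, a), pair(0, 0)), a))), m(pair(pair(0, a), pair(a, 0)), pair(pair(a, a), m(pair(a, pair(0, 0)), pair(pair(a, a), pair(0, 0)), a)), a)))  →  m(0, a, pair(pair(a, m(pair(0, 0), pair(pair(a, a), pair(0, 0)), a)), m(pair(pair(0, a), pair(a, 0)), pair(pair(a, a), m(pair(a, pair(0, 0)), pair(pair(a, a), pair(0, 0)), a)), a)))   [R8 at 3.1.2.3]
3. m(0, a, pair(pair(a, m(pair(0, 0), pair(pair(a, a), pair(0, 0)), a)), m(pair(pair(0, a), pair(a, 0)), pair(pair(a, a), m(pair(a, pair(0, 0)), pair(pair(a, a), pair(0, 0)), a)), a)))  →  m(0, a, pair(pair(a, 0), m(pair(pair(0, a), pair(a, 0)), pair(pair(a, a), m(pair(a, pair(0, 0)), pair(pair(a, a), pair(0, 0)), a)), a)))   [R8 at 3.1.2]
4. m(0, a, pair(pair(a, 0), m(pair(pair(0, a), pair(a, 0)), pair(pair(a, a), m(pair(a, pair(0, 0)), pair(pair(a, a), pair(0, 0)), a)), a)))  →  m(0, a, pair(pair(a, 0), m(pair(pair(0, a), pair(a, 0)), pair(pair(a, a), pair(0, 0)), a)))   [R8 at 3.2.2.2]
5. m(0, a, pair(pair(a, 0), m(pair(pair(0, a), pair(a, 0)), pair(pair(a, a), pair(0, 0)), a)))  →  m(0, a, pair(pair(a, 0), pair(a, 0)))   [R8 at 3.2]
6. m(0, a, pair(pair(a, 0), pair(a, 0)))  →  0   [R6 at ε]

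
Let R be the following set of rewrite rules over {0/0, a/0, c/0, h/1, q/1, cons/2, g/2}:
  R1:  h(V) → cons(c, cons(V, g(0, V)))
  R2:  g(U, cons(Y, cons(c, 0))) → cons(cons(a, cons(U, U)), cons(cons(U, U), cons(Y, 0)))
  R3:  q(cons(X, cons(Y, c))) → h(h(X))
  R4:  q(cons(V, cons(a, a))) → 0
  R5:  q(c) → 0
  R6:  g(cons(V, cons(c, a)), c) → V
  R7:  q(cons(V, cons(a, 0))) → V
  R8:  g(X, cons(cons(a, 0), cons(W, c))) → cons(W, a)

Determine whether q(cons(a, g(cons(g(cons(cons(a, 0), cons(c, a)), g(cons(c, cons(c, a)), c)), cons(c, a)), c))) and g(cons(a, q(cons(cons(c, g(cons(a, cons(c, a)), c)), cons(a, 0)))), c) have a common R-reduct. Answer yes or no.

yes — NF(t₁) = a, NF(t₂) = a

Reduce t₁ = q(cons(a, g(cons(g(cons(cons(a, 0), cons(c, a)), g(cons(c, cons(c, a)), c)), cons(c, a)), c))):
1. q(cons(a, g(cons(g(cons(cons(a, 0), cons(c, a)), g(cons(c, cons(c, a)), c)), cons(c, a)), c)))  →  q(cons(a, g(cons(cons(a, 0), cons(c, a)), g(cons(c, cons(c, a)), c))))   [R6 at 1.2]
2. q(cons(a, g(cons(cons(a, 0), cons(c, a)), g(cons(c, cons(c, a)), c))))  →  q(cons(a, g(cons(cons(a, 0), cons(c, a)), c)))   [R6 at 1.2.2]
3. q(cons(a, g(cons(cons(a, 0), cons(c, a)), c)))  →  q(cons(a, cons(a, 0)))   [R6 at 1.2]
4. q(cons(a, cons(a, 0)))  →  a   [R7 at ε]

Reduce t₂ = g(cons(a, q(cons(cons(c, g(cons(a, cons(c, a)), c)), cons(a, 0)))), c):
1. g(cons(a, q(cons(cons(c, g(cons(a, cons(c, a)), c)), cons(a, 0)))), c)  →  g(cons(a, cons(c, g(cons(a, cons(c, a)), c))), c)   [R7 at 1.2]
2. g(cons(a, cons(c, g(cons(a, cons(c, a)), c))), c)  →  g(cons(a, cons(c, a)), c)   [R6 at 1.2.2]
3. g(cons(a, cons(c, a)), c)  →  a   [R6 at ε]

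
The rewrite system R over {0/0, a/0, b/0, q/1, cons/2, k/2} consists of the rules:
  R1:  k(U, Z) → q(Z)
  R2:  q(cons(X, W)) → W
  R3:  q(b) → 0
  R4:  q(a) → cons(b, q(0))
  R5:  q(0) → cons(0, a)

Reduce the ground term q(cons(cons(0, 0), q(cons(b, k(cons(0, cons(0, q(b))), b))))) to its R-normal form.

0

1. q(cons(cons(0, 0), q(cons(b, k(cons(0, cons(0, q(b))), b)))))  →  q(cons(b, k(cons(0, cons(0, q(b))), b)))   [R2 at ε]
2. q(cons(b, k(cons(0, cons(0, q(b))), b)))  →  k(cons(0, cons(0, q(b))), b)   [R2 at ε]
3. k(cons(0, cons(0, q(b))), b)  →  q(b)   [R1 at ε]
4. q(b)  →  0   [R3 at ε]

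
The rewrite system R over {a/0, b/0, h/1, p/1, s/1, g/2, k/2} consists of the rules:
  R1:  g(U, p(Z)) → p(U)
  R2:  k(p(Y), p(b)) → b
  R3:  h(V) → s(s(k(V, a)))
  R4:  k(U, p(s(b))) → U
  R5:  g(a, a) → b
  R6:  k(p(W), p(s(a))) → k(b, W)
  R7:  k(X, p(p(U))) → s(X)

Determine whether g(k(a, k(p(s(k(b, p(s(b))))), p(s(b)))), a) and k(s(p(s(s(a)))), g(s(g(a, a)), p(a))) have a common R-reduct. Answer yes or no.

no — NF(t₁) = b, NF(t₂) = s(p(s(s(a))))

Reduce t₁ = g(k(a, k(p(s(k(b, p(s(b))))), p(s(b)))), a):
1. g(k(a, k(p(s(k(b, p(s(b))))), p(s(b)))), a)  →  g(k(a, p(s(k(b, p(s(b)))))), a)   [R4 at 1.2]
2. g(k(a, p(s(k(b, p(s(b)))))), a)  →  g(k(a, p(s(b))), a)   [R4 at 1.2.1.1]
3. g(k(a, p(s(b))), a)  →  g(a, a)   [R4 at 1]
4. g(a, a)  →  b   [R5 at ε]

Reduce t₂ = k(s(p(s(s(a)))), g(s(g(a, a)), p(a))):
1. k(s(p(s(s(a)))), g(s(g(a, a)), p(a)))  →  k(s(p(s(s(a)))), p(s(g(a, a))))   [R1 at 2]
2. k(s(p(s(s(a)))), p(s(g(a, a))))  →  k(s(p(s(s(a)))), p(s(b)))   [R5 at 2.1.1]
3. k(s(p(s(s(a)))), p(s(b)))  →  s(p(s(s(a))))   [R4 at ε]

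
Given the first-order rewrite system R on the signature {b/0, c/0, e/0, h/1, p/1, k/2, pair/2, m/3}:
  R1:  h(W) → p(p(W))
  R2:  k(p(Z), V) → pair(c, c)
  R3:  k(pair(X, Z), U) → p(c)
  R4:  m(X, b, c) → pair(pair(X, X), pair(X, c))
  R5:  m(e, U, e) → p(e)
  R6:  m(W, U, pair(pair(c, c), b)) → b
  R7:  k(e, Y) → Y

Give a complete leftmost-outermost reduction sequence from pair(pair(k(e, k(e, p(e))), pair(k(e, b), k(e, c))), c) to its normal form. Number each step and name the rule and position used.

1. pair(pair(k(e, k(e, p(e))), pair(k(e, b), k(e, c))), c)  →  pair(pair(k(e, p(e)), pair(k(e, b), k(e, c))), c)   [R7 at 1.1]
2. pair(pair(k(e, p(e)), pair(k(e, b), k(e, c))), c)  →  pair(pair(p(e), pair(k(e, b), k(e, c))), c)   [R7 at 1.1]
3. pair(pair(p(e), pair(k(e, b), k(e, c))), c)  →  pair(pair(p(e), pair(b, k(e, c))), c)   [R7 at 1.2.1]
4. pair(pair(p(e), pair(b, k(e, c))), c)  →  pair(pair(p(e), pair(b, c)), c)   [R7 at 1.2.2]

pair(pair(p(e), pair(b, c)), c)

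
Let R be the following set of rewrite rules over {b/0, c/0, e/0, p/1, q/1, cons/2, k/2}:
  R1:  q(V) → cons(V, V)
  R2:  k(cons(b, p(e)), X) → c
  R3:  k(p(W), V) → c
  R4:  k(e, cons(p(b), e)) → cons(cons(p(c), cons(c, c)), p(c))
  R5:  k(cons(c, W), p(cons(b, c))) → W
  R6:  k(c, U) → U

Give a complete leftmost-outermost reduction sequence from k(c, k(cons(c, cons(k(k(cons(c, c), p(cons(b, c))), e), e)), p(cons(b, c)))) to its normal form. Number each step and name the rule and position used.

1. k(c, k(cons(c, cons(k(k(cons(c, c), p(cons(b, c))), e), e)), p(cons(b, c))))  →  k(cons(c, cons(k(k(cons(c, c), p(cons(b, c))), e), e)), p(cons(b, c)))   [R6 at ε]
2. k(cons(c, cons(k(k(cons(c, c), p(cons(b, c))), e), e)), p(cons(b, c)))  →  cons(k(k(cons(c, c), p(cons(b, c))), e), e)   [R5 at ε]
3. cons(k(k(cons(c, c), p(cons(b, c))), e), e)  →  cons(k(c, e), e)   [R5 at 1.1]
4. cons(k(c, e), e)  →  cons(e, e)   [R6 at 1]

cons(e, e)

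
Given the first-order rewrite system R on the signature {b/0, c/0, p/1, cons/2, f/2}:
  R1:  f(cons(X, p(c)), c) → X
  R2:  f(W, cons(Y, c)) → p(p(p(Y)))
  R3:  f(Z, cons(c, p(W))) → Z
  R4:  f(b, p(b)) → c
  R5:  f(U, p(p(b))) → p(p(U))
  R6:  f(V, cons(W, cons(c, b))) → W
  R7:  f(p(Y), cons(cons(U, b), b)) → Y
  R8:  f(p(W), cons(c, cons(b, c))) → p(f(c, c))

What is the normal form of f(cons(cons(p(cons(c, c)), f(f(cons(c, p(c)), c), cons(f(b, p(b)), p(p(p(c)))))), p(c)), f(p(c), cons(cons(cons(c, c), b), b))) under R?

1. f(cons(cons(p(cons(c, c)), f(f(cons(c, p(c)), c), cons(f(b, p(b)), p(p(p(c)))))), p(c)), f(p(c), cons(cons(cons(c, c), b), b)))  →  f(cons(cons(p(cons(c, c)), f(c, cons(f(b, p(b)), p(p(p(c)))))), p(c)), f(p(c), cons(cons(cons(c, c), b), b)))   [R1 at 1.1.2.1]
2. f(cons(cons(p(cons(c, c)), f(c, cons(f(b, p(b)), p(p(p(c)))))), p(c)), f(p(c), cons(cons(cons(c, c), b), b)))  →  f(cons(cons(p(cons(c, c)), f(c, cons(c, p(p(p(c)))))), p(c)), f(p(c), cons(cons(cons(c, c), b), b)))   [R4 at 1.1.2.2.1]
3. f(cons(cons(p(cons(c, c)), f(c, cons(c, p(p(p(c)))))), p(c)), f(p(c), cons(cons(cons(c, c), b), b)))  →  f(cons(cons(p(cons(c, c)), c), p(c)), f(p(c), cons(cons(cons(c, c), b), b)))   [R3 at 1.1.2]
4. f(cons(cons(p(cons(c, c)), c), p(c)), f(p(c), cons(cons(cons(c, c), b), b)))  →  f(cons(cons(p(cons(c, c)), c), p(c)), c)   [R7 at 2]
5. f(cons(cons(p(cons(c, c)), c), p(c)), c)  →  cons(p(cons(c, c)), c)   [R1 at ε]

cons(p(cons(c, c)), c)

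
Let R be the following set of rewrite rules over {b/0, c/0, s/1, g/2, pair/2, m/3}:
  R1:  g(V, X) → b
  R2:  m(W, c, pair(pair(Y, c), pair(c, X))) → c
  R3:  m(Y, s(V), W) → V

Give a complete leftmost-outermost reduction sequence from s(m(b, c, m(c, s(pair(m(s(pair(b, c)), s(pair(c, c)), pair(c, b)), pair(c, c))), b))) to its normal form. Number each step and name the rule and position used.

1. s(m(b, c, m(c, s(pair(m(s(pair(b, c)), s(pair(c, c)), pair(c, b)), pair(c, c))), b)))  →  s(m(b, c, pair(m(s(pair(b, c)), s(pair(c, c)), pair(c, b)), pair(c, c))))   [R3 at 1.3]
2. s(m(b, c, pair(m(s(pair(b, c)), s(pair(c, c)), pair(c, b)), pair(c, c))))  →  s(m(b, c, pair(pair(c, c), pair(c, c))))   [R3 at 1.3.1]
3. s(m(b, c, pair(pair(c, c), pair(c, c))))  →  s(c)   [R2 at 1]

s(c)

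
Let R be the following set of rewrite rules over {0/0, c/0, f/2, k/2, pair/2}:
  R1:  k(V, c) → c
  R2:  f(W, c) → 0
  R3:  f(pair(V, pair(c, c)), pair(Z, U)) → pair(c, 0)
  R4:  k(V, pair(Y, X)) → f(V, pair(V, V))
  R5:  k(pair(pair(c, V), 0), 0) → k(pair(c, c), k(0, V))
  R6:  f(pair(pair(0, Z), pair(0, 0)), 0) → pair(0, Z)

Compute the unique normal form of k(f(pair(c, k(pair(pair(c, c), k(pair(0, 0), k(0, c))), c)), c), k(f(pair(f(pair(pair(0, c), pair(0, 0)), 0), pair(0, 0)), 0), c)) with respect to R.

c

1. k(f(pair(c, k(pair(pair(c, c), k(pair(0, 0), k(0, c))), c)), c), k(f(pair(f(pair(pair(0, c), pair(0, 0)), 0), pair(0, 0)), 0), c))  →  k(0, k(f(pair(f(pair(pair(0, c), pair(0, 0)), 0), pair(0, 0)), 0), c))   [R2 at 1]
2. k(0, k(f(pair(f(pair(pair(0, c), pair(0, 0)), 0), pair(0, 0)), 0), c))  →  k(0, c)   [R1 at 2]
3. k(0, c)  →  c   [R1 at ε]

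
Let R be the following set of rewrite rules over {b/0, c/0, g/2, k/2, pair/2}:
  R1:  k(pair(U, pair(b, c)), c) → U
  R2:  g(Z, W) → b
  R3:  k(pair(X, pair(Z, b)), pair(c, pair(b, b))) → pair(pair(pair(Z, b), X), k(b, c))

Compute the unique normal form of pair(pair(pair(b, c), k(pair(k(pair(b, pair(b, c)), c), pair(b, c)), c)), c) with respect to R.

1. pair(pair(pair(b, c), k(pair(k(pair(b, pair(b, c)), c), pair(b, c)), c)), c)  →  pair(pair(pair(b, c), k(pair(b, pair(b, c)), c)), c)   [R1 at 1.2]
2. pair(pair(pair(b, c), k(pair(b, pair(b, c)), c)), c)  →  pair(pair(pair(b, c), b), c)   [R1 at 1.2]

pair(pair(pair(b, c), b), c)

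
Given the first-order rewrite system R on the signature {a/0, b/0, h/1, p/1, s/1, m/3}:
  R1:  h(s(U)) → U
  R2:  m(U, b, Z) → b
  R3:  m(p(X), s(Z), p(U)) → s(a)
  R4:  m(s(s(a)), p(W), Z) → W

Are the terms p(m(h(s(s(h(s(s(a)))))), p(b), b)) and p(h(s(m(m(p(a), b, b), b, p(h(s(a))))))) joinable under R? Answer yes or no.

Reduce t₁ = p(m(h(s(s(h(s(s(a)))))), p(b), b)):
1. p(m(h(s(s(h(s(s(a)))))), p(b), b))  →  p(m(s(h(s(s(a)))), p(b), b))   [R1 at 1.1]
2. p(m(s(h(s(s(a)))), p(b), b))  →  p(m(s(s(a)), p(b), b))   [R1 at 1.1.1]
3. p(m(s(s(a)), p(b), b))  →  p(b)   [R4 at 1]

Reduce t₂ = p(h(s(m(m(p(a), b, b), b, p(h(s(a))))))):
1. p(h(s(m(m(p(a), b, b), b, p(h(s(a)))))))  →  p(m(m(p(a), b, b), b, p(h(s(a)))))   [R1 at 1]
2. p(m(m(p(a), b, b), b, p(h(s(a)))))  →  p(b)   [R2 at 1]

yes — NF(t₁) = p(b), NF(t₂) = p(b)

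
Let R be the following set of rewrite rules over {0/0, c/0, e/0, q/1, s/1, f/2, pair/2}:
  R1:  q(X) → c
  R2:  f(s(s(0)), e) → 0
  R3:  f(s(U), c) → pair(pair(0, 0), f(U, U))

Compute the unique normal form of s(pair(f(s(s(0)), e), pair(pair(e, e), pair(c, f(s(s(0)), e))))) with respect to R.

1. s(pair(f(s(s(0)), e), pair(pair(e, e), pair(c, f(s(s(0)), e)))))  →  s(pair(0, pair(pair(e, e), pair(c, f(s(s(0)), e)))))   [R2 at 1.1]
2. s(pair(0, pair(pair(e, e), pair(c, f(s(s(0)), e)))))  →  s(pair(0, pair(pair(e, e), pair(c, 0))))   [R2 at 1.2.2.2]

s(pair(0, pair(pair(e, e), pair(c, 0))))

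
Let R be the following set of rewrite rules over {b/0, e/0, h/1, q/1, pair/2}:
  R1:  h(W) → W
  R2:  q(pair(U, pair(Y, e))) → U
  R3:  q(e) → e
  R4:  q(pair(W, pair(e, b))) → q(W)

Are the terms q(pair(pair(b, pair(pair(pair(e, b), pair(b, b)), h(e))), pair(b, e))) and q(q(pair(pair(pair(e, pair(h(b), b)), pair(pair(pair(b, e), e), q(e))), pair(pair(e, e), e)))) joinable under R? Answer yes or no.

no — NF(t₁) = pair(b, pair(pair(pair(e, b), pair(b, b)), e)), NF(t₂) = pair(e, pair(b, b))

Reduce t₁ = q(pair(pair(b, pair(pair(pair(e, b), pair(b, b)), h(e))), pair(b, e))):
1. q(pair(pair(b, pair(pair(pair(e, b), pair(b, b)), h(e))), pair(b, e)))  →  pair(b, pair(pair(pair(e, b), pair(b, b)), h(e)))   [R2 at ε]
2. pair(b, pair(pair(pair(e, b), pair(b, b)), h(e)))  →  pair(b, pair(pair(pair(e, b), pair(b, b)), e))   [R1 at 2.2]

Reduce t₂ = q(q(pair(pair(pair(e, pair(h(b), b)), pair(pair(pair(b, e), e), q(e))), pair(pair(e, e), e)))):
1. q(q(pair(pair(pair(e, pair(h(b), b)), pair(pair(pair(b, e), e), q(e))), pair(pair(e, e), e))))  →  q(pair(pair(e, pair(h(b), b)), pair(pair(pair(b, e), e), q(e))))   [R2 at 1]
2. q(pair(pair(e, pair(h(b), b)), pair(pair(pair(b, e), e), q(e))))  →  q(pair(pair(e, pair(b, b)), pair(pair(pair(b, e), e), q(e))))   [R1 at 1.1.2.1]
3. q(pair(pair(e, pair(b, b)), pair(pair(pair(b, e), e), q(e))))  →  q(pair(pair(e, pair(b, b)), pair(pair(pair(b, e), e), e)))   [R3 at 1.2.2]
4. q(pair(pair(e, pair(b, b)), pair(pair(pair(b, e), e), e)))  →  pair(e, pair(b, b))   [R2 at ε]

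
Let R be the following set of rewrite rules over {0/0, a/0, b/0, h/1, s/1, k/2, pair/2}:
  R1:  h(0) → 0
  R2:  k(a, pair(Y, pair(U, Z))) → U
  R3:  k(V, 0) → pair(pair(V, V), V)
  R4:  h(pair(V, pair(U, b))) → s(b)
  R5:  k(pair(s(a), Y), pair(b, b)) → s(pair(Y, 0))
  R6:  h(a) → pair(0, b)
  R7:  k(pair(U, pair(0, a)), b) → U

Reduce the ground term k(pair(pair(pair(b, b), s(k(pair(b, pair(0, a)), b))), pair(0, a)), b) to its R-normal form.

1. k(pair(pair(pair(b, b), s(k(pair(b, pair(0, a)), b))), pair(0, a)), b)  →  pair(pair(b, b), s(k(pair(b, pair(0, a)), b)))   [R7 at ε]
2. pair(pair(b, b), s(k(pair(b, pair(0, a)), b)))  →  pair(pair(b, b), s(b))   [R7 at 2.1]

pair(pair(b, b), s(b))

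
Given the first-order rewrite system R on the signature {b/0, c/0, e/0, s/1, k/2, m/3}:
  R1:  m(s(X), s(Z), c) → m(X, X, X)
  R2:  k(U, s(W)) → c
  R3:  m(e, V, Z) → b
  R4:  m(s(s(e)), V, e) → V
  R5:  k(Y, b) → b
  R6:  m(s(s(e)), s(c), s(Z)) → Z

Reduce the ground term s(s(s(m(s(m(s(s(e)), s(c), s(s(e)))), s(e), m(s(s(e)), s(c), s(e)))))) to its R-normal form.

s(s(s(s(e))))

1. s(s(s(m(s(m(s(s(e)), s(c), s(s(e)))), s(e), m(s(s(e)), s(c), s(e))))))  →  s(s(s(m(s(s(e)), s(e), m(s(s(e)), s(c), s(e))))))   [R6 at 1.1.1.1.1]
2. s(s(s(m(s(s(e)), s(e), m(s(s(e)), s(c), s(e))))))  →  s(s(s(m(s(s(e)), s(e), e))))   [R6 at 1.1.1.3]
3. s(s(s(m(s(s(e)), s(e), e))))  →  s(s(s(s(e))))   [R4 at 1.1.1]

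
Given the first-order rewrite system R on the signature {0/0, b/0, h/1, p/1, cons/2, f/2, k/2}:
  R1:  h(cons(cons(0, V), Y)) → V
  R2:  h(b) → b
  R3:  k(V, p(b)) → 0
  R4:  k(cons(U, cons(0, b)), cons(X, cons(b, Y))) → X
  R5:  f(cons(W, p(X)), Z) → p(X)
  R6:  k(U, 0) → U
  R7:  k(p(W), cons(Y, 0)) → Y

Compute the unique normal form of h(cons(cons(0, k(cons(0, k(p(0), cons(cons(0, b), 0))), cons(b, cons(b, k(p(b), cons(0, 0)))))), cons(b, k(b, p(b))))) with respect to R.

b

1. h(cons(cons(0, k(cons(0, k(p(0), cons(cons(0, b), 0))), cons(b, cons(b, k(p(b), cons(0, 0)))))), cons(b, k(b, p(b)))))  →  k(cons(0, k(p(0), cons(cons(0, b), 0))), cons(b, cons(b, k(p(b), cons(0, 0)))))   [R1 at ε]
2. k(cons(0, k(p(0), cons(cons(0, b), 0))), cons(b, cons(b, k(p(b), cons(0, 0)))))  →  k(cons(0, cons(0, b)), cons(b, cons(b, k(p(b), cons(0, 0)))))   [R7 at 1.2]
3. k(cons(0, cons(0, b)), cons(b, cons(b, k(p(b), cons(0, 0)))))  →  b   [R4 at ε]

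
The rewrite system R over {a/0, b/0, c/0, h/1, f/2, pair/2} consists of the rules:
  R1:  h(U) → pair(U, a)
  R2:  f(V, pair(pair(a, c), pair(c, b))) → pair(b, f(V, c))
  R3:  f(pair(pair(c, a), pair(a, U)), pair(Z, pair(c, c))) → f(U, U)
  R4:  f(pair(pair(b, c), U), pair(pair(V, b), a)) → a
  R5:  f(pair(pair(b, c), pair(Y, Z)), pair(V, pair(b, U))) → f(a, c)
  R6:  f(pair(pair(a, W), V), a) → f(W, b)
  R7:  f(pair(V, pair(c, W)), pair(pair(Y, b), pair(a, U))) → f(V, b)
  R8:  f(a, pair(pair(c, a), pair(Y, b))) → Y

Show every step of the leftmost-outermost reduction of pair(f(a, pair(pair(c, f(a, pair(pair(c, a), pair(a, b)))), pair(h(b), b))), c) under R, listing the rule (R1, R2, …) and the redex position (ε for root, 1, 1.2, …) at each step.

pair(pair(b, a), c)

1. pair(f(a, pair(pair(c, f(a, pair(pair(c, a), pair(a, b)))), pair(h(b), b))), c)  →  pair(f(a, pair(pair(c, a), pair(h(b), b))), c)   [R8 at 1.2.1.2]
2. pair(f(a, pair(pair(c, a), pair(h(b), b))), c)  →  pair(h(b), c)   [R8 at 1]
3. pair(h(b), c)  →  pair(pair(b, a), c)   [R1 at 1]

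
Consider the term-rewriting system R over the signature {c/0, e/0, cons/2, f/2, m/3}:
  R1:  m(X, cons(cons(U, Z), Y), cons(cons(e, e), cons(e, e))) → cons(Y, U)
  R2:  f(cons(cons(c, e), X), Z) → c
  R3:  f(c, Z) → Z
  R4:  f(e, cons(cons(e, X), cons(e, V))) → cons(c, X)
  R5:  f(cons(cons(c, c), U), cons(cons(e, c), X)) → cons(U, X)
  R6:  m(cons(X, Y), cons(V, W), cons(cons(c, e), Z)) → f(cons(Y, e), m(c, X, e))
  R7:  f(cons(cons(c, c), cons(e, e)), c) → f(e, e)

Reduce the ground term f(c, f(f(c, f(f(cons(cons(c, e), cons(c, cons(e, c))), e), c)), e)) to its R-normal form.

1. f(c, f(f(c, f(f(cons(cons(c, e), cons(c, cons(e, c))), e), c)), e))  →  f(f(c, f(f(cons(cons(c, e), cons(c, cons(e, c))), e), c)), e)   [R3 at ε]
2. f(f(c, f(f(cons(cons(c, e), cons(c, cons(e, c))), e), c)), e)  →  f(f(f(cons(cons(c, e), cons(c, cons(e, c))), e), c), e)   [R3 at 1]
3. f(f(f(cons(cons(c, e), cons(c, cons(e, c))), e), c), e)  →  f(f(c, c), e)   [R2 at 1.1]
4. f(f(c, c), e)  →  f(c, e)   [R3 at 1]
5. f(c, e)  →  e   [R3 at ε]

e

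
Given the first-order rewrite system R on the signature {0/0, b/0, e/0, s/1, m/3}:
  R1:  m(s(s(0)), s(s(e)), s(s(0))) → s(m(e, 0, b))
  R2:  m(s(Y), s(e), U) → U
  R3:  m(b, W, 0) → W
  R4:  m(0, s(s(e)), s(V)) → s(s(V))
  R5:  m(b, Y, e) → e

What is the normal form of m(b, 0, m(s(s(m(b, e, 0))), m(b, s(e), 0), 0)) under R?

1. m(b, 0, m(s(s(m(b, e, 0))), m(b, s(e), 0), 0))  →  m(b, 0, m(s(s(e)), m(b, s(e), 0), 0))   [R3 at 3.1.1.1]
2. m(b, 0, m(s(s(e)), m(b, s(e), 0), 0))  →  m(b, 0, m(s(s(e)), s(e), 0))   [R3 at 3.2]
3. m(b, 0, m(s(s(e)), s(e), 0))  →  m(b, 0, 0)   [R2 at 3]
4. m(b, 0, 0)  →  0   [R3 at ε]

0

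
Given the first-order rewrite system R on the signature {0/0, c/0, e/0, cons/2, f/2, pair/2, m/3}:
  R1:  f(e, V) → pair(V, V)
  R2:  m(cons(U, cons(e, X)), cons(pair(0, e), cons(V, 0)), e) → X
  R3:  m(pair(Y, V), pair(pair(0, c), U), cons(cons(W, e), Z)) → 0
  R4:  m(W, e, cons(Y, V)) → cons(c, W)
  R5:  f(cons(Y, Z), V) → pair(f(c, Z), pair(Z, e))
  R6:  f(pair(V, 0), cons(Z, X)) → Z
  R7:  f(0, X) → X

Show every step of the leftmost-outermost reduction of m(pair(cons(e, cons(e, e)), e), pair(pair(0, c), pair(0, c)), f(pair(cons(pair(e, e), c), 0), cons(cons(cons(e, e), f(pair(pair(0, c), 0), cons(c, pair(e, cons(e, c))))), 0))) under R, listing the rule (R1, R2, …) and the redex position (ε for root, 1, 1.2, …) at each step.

0

1. m(pair(cons(e, cons(e, e)), e), pair(pair(0, c), pair(0, c)), f(pair(cons(pair(e, e), c), 0), cons(cons(cons(e, e), f(pair(pair(0, c), 0), cons(c, pair(e, cons(e, c))))), 0)))  →  m(pair(cons(e, cons(e, e)), e), pair(pair(0, c), pair(0, c)), cons(cons(e, e), f(pair(pair(0, c), 0), cons(c, pair(e, cons(e, c))))))   [R6 at 3]
2. m(pair(cons(e, cons(e, e)), e), pair(pair(0, c), pair(0, c)), cons(cons(e, e), f(pair(pair(0, c), 0), cons(c, pair(e, cons(e, c))))))  →  0   [R3 at ε]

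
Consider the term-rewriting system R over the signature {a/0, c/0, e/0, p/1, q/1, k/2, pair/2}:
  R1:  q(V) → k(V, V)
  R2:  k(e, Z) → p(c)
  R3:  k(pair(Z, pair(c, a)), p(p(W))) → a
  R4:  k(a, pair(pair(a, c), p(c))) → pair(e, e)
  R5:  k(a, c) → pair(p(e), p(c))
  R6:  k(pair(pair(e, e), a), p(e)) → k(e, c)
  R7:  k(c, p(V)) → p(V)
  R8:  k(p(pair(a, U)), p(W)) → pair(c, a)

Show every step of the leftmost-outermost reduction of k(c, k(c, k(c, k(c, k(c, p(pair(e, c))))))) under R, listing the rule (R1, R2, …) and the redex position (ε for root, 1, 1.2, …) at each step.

1. k(c, k(c, k(c, k(c, k(c, p(pair(e, c)))))))  →  k(c, k(c, k(c, k(c, p(pair(e, c))))))   [R7 at 2.2.2.2]
2. k(c, k(c, k(c, k(c, p(pair(e, c))))))  →  k(c, k(c, k(c, p(pair(e, c)))))   [R7 at 2.2.2]
3. k(c, k(c, k(c, p(pair(e, c)))))  →  k(c, k(c, p(pair(e, c))))   [R7 at 2.2]
4. k(c, k(c, p(pair(e, c))))  →  k(c, p(pair(e, c)))   [R7 at 2]
5. k(c, p(pair(e, c)))  →  p(pair(e, c))   [R7 at ε]

p(pair(e, c))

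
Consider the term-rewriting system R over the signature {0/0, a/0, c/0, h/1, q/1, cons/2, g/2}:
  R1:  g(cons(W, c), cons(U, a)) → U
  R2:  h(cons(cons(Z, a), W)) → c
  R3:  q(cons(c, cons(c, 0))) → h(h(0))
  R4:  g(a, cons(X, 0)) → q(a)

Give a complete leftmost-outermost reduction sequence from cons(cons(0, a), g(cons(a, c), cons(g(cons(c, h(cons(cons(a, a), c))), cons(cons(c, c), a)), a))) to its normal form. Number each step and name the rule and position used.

1. cons(cons(0, a), g(cons(a, c), cons(g(cons(c, h(cons(cons(a, a), c))), cons(cons(c, c), a)), a)))  →  cons(cons(0, a), g(cons(c, h(cons(cons(a, a), c))), cons(cons(c, c), a)))   [R1 at 2]
2. cons(cons(0, a), g(cons(c, h(cons(cons(a, a), c))), cons(cons(c, c), a)))  →  cons(cons(0, a), g(cons(c, c), cons(cons(c, c), a)))   [R2 at 2.1.2]
3. cons(cons(0, a), g(cons(c, c), cons(cons(c, c), a)))  →  cons(cons(0, a), cons(c, c))   [R1 at 2]

cons(cons(0, a), cons(c, c))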